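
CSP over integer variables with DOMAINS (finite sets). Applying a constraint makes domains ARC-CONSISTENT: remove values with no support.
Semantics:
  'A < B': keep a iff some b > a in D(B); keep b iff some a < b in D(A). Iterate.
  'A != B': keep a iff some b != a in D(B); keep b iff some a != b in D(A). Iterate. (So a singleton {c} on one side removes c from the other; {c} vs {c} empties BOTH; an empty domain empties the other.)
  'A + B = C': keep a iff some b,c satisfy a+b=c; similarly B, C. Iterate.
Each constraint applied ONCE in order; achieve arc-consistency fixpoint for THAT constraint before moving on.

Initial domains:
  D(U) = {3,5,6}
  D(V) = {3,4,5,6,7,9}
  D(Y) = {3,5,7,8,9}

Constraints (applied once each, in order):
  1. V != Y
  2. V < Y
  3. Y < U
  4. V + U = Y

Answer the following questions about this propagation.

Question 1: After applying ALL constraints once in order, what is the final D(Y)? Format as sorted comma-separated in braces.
Answer: {}

Derivation:
Constraint 1 (V != Y) on D(V)={3,4,5,6,7,9} D(Y)={3,5,7,8,9}: no change
Constraint 2 (V < Y) on D(V)={3,4,5,6,7,9} D(Y)={3,5,7,8,9}: V {3,4,5,6,7,9}->{3,4,5,6,7}; Y {3,5,7,8,9}->{5,7,8,9}
Constraint 3 (Y < U) on D(Y)={5,7,8,9} D(U)={3,5,6}: Y {5,7,8,9}->{5}; U {3,5,6}->{6}
Constraint 4 (V + U = Y) on D(V)={3,4,5,6,7} D(U)={6} D(Y)={5}: V {3,4,5,6,7}->{}; U {6}->{}; Y {5}->{}
So after all 4 constraints: D(Y) = {}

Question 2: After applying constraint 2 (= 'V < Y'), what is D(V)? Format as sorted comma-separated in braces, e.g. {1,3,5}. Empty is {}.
Answer: {3,4,5,6,7}

Derivation:
Constraint 1 (V != Y) on D(V)={3,4,5,6,7,9} D(Y)={3,5,7,8,9}: no change
Constraint 2 (V < Y) on D(V)={3,4,5,6,7,9} D(Y)={3,5,7,8,9}: V {3,4,5,6,7,9}->{3,4,5,6,7}; Y {3,5,7,8,9}->{5,7,8,9}
So after constraint 2: D(V) = {3,4,5,6,7}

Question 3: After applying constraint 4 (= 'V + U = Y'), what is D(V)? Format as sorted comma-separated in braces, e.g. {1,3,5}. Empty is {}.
Answer: {}

Derivation:
Constraint 1 (V != Y) on D(V)={3,4,5,6,7,9} D(Y)={3,5,7,8,9}: no change
Constraint 2 (V < Y) on D(V)={3,4,5,6,7,9} D(Y)={3,5,7,8,9}: V {3,4,5,6,7,9}->{3,4,5,6,7}; Y {3,5,7,8,9}->{5,7,8,9}
Constraint 3 (Y < U) on D(Y)={5,7,8,9} D(U)={3,5,6}: Y {5,7,8,9}->{5}; U {3,5,6}->{6}
Constraint 4 (V + U = Y) on D(V)={3,4,5,6,7} D(U)={6} D(Y)={5}: V {3,4,5,6,7}->{}; U {6}->{}; Y {5}->{}
So after constraint 4: D(V) = {}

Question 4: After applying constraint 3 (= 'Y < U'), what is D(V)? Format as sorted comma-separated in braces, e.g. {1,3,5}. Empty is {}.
Answer: {3,4,5,6,7}

Derivation:
Constraint 1 (V != Y) on D(V)={3,4,5,6,7,9} D(Y)={3,5,7,8,9}: no change
Constraint 2 (V < Y) on D(V)={3,4,5,6,7,9} D(Y)={3,5,7,8,9}: V {3,4,5,6,7,9}->{3,4,5,6,7}; Y {3,5,7,8,9}->{5,7,8,9}
Constraint 3 (Y < U) on D(Y)={5,7,8,9} D(U)={3,5,6}: Y {5,7,8,9}->{5}; U {3,5,6}->{6}
So after constraint 3: D(V) = {3,4,5,6,7}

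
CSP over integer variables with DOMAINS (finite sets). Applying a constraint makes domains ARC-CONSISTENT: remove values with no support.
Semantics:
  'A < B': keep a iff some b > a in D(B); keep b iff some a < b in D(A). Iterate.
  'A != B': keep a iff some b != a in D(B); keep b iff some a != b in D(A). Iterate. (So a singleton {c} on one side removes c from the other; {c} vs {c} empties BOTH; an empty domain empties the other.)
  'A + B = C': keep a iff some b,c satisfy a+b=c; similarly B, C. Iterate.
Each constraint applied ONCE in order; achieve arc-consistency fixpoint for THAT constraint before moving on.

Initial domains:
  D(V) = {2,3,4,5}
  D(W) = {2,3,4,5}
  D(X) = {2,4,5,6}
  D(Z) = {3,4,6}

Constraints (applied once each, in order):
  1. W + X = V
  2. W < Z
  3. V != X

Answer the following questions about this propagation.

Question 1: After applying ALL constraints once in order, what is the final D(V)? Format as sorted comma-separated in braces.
Answer: {4,5}

Derivation:
Constraint 1 (W + X = V) on D(W)={2,3,4,5} D(X)={2,4,5,6} D(V)={2,3,4,5}: W {2,3,4,5}->{2,3}; X {2,4,5,6}->{2}; V {2,3,4,5}->{4,5}
Constraint 2 (W < Z) on D(W)={2,3} D(Z)={3,4,6}: no change
Constraint 3 (V != X) on D(V)={4,5} D(X)={2}: no change
So after all 3 constraints: D(V) = {4,5}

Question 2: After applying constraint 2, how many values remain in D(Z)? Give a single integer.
Constraint 1 (W + X = V) on D(W)={2,3,4,5} D(X)={2,4,5,6} D(V)={2,3,4,5}: W {2,3,4,5}->{2,3}; X {2,4,5,6}->{2}; V {2,3,4,5}->{4,5}
Constraint 2 (W < Z) on D(W)={2,3} D(Z)={3,4,6}: no change
So after constraint 2: D(Z)={3,4,6}, size = 3

Answer: 3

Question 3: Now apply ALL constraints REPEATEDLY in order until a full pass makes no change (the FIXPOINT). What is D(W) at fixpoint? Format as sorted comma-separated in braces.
pass 0 (initial): D(W)={2,3,4,5}
pass 1: V {2,3,4,5}->{4,5}; W {2,3,4,5}->{2,3}; X {2,4,5,6}->{2}
pass 2: no change
Fixpoint after 2 passes: D(W) = {2,3}

Answer: {2,3}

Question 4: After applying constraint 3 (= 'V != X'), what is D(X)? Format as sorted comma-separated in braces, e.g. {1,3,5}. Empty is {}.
Constraint 1 (W + X = V) on D(W)={2,3,4,5} D(X)={2,4,5,6} D(V)={2,3,4,5}: W {2,3,4,5}->{2,3}; X {2,4,5,6}->{2}; V {2,3,4,5}->{4,5}
Constraint 2 (W < Z) on D(W)={2,3} D(Z)={3,4,6}: no change
Constraint 3 (V != X) on D(V)={4,5} D(X)={2}: no change
So after constraint 3: D(X) = {2}

Answer: {2}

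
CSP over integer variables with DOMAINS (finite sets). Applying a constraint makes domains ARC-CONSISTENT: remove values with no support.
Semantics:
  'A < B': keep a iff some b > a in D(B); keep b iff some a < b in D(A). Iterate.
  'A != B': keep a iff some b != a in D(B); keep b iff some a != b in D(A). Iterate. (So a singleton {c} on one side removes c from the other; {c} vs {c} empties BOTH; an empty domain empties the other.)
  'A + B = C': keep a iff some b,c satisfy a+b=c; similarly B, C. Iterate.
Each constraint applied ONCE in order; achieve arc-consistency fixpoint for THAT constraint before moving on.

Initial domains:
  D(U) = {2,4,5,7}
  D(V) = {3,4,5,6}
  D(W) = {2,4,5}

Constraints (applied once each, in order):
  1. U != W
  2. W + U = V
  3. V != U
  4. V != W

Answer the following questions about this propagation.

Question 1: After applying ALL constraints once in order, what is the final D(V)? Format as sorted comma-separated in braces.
Answer: {4,6}

Derivation:
Constraint 1 (U != W) on D(U)={2,4,5,7} D(W)={2,4,5}: no change
Constraint 2 (W + U = V) on D(W)={2,4,5} D(U)={2,4,5,7} D(V)={3,4,5,6}: W {2,4,5}->{2,4}; U {2,4,5,7}->{2,4}; V {3,4,5,6}->{4,6}
Constraint 3 (V != U) on D(V)={4,6} D(U)={2,4}: no change
Constraint 4 (V != W) on D(V)={4,6} D(W)={2,4}: no change
So after all 4 constraints: D(V) = {4,6}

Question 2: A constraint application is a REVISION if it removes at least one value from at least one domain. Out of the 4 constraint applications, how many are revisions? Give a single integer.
Constraint 1 (U != W) on D(U)={2,4,5,7} D(W)={2,4,5}: no change => not a revision
Constraint 2 (W + U = V) on D(W)={2,4,5} D(U)={2,4,5,7} D(V)={3,4,5,6}: W {2,4,5}->{2,4}; U {2,4,5,7}->{2,4}; V {3,4,5,6}->{4,6} => REVISION
Constraint 3 (V != U) on D(V)={4,6} D(U)={2,4}: no change => not a revision
Constraint 4 (V != W) on D(V)={4,6} D(W)={2,4}: no change => not a revision
Total revisions = 1

Answer: 1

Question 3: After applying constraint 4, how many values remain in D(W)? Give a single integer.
Answer: 2

Derivation:
Constraint 1 (U != W) on D(U)={2,4,5,7} D(W)={2,4,5}: no change
Constraint 2 (W + U = V) on D(W)={2,4,5} D(U)={2,4,5,7} D(V)={3,4,5,6}: W {2,4,5}->{2,4}; U {2,4,5,7}->{2,4}; V {3,4,5,6}->{4,6}
Constraint 3 (V != U) on D(V)={4,6} D(U)={2,4}: no change
Constraint 4 (V != W) on D(V)={4,6} D(W)={2,4}: no change
So after constraint 4: D(W)={2,4}, size = 2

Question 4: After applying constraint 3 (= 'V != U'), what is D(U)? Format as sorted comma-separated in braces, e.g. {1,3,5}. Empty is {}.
Answer: {2,4}

Derivation:
Constraint 1 (U != W) on D(U)={2,4,5,7} D(W)={2,4,5}: no change
Constraint 2 (W + U = V) on D(W)={2,4,5} D(U)={2,4,5,7} D(V)={3,4,5,6}: W {2,4,5}->{2,4}; U {2,4,5,7}->{2,4}; V {3,4,5,6}->{4,6}
Constraint 3 (V != U) on D(V)={4,6} D(U)={2,4}: no change
So after constraint 3: D(U) = {2,4}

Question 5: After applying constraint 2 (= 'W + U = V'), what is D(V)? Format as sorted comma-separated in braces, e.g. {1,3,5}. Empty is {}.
Answer: {4,6}

Derivation:
Constraint 1 (U != W) on D(U)={2,4,5,7} D(W)={2,4,5}: no change
Constraint 2 (W + U = V) on D(W)={2,4,5} D(U)={2,4,5,7} D(V)={3,4,5,6}: W {2,4,5}->{2,4}; U {2,4,5,7}->{2,4}; V {3,4,5,6}->{4,6}
So after constraint 2: D(V) = {4,6}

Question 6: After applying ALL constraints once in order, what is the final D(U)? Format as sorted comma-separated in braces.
Answer: {2,4}

Derivation:
Constraint 1 (U != W) on D(U)={2,4,5,7} D(W)={2,4,5}: no change
Constraint 2 (W + U = V) on D(W)={2,4,5} D(U)={2,4,5,7} D(V)={3,4,5,6}: W {2,4,5}->{2,4}; U {2,4,5,7}->{2,4}; V {3,4,5,6}->{4,6}
Constraint 3 (V != U) on D(V)={4,6} D(U)={2,4}: no change
Constraint 4 (V != W) on D(V)={4,6} D(W)={2,4}: no change
So after all 4 constraints: D(U) = {2,4}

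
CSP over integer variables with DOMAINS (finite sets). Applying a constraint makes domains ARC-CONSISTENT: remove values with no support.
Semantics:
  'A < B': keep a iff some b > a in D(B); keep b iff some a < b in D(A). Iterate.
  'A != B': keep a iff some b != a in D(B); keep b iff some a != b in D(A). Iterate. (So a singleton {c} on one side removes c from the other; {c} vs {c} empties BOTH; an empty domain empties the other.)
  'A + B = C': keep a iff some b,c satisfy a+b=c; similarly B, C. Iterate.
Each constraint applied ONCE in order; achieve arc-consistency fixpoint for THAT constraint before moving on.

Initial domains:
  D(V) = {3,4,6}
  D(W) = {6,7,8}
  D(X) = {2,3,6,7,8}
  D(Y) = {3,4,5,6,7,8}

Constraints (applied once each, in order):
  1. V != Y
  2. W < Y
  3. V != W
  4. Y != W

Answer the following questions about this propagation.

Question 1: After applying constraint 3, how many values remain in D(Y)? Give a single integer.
Constraint 1 (V != Y) on D(V)={3,4,6} D(Y)={3,4,5,6,7,8}: no change
Constraint 2 (W < Y) on D(W)={6,7,8} D(Y)={3,4,5,6,7,8}: W {6,7,8}->{6,7}; Y {3,4,5,6,7,8}->{7,8}
Constraint 3 (V != W) on D(V)={3,4,6} D(W)={6,7}: no change
So after constraint 3: D(Y)={7,8}, size = 2

Answer: 2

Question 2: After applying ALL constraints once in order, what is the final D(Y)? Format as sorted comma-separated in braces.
Answer: {7,8}

Derivation:
Constraint 1 (V != Y) on D(V)={3,4,6} D(Y)={3,4,5,6,7,8}: no change
Constraint 2 (W < Y) on D(W)={6,7,8} D(Y)={3,4,5,6,7,8}: W {6,7,8}->{6,7}; Y {3,4,5,6,7,8}->{7,8}
Constraint 3 (V != W) on D(V)={3,4,6} D(W)={6,7}: no change
Constraint 4 (Y != W) on D(Y)={7,8} D(W)={6,7}: no change
So after all 4 constraints: D(Y) = {7,8}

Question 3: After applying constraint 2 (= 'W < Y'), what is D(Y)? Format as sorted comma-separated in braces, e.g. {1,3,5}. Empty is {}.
Constraint 1 (V != Y) on D(V)={3,4,6} D(Y)={3,4,5,6,7,8}: no change
Constraint 2 (W < Y) on D(W)={6,7,8} D(Y)={3,4,5,6,7,8}: W {6,7,8}->{6,7}; Y {3,4,5,6,7,8}->{7,8}
So after constraint 2: D(Y) = {7,8}

Answer: {7,8}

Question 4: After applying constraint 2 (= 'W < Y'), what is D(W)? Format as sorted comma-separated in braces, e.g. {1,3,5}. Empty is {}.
Constraint 1 (V != Y) on D(V)={3,4,6} D(Y)={3,4,5,6,7,8}: no change
Constraint 2 (W < Y) on D(W)={6,7,8} D(Y)={3,4,5,6,7,8}: W {6,7,8}->{6,7}; Y {3,4,5,6,7,8}->{7,8}
So after constraint 2: D(W) = {6,7}

Answer: {6,7}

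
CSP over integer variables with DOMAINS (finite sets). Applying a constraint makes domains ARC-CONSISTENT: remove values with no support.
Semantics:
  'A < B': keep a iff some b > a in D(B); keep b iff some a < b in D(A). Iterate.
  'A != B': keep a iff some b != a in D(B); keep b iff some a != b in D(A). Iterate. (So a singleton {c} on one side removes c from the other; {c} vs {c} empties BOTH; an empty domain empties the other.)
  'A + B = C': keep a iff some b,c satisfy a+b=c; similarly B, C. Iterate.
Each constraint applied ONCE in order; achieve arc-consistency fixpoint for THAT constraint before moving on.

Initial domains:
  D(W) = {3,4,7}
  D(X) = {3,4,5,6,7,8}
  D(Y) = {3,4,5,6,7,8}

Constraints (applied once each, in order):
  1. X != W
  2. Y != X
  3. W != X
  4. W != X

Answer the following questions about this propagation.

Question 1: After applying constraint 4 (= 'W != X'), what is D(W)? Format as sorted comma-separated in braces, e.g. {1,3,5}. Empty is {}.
Constraint 1 (X != W) on D(X)={3,4,5,6,7,8} D(W)={3,4,7}: no change
Constraint 2 (Y != X) on D(Y)={3,4,5,6,7,8} D(X)={3,4,5,6,7,8}: no change
Constraint 3 (W != X) on D(W)={3,4,7} D(X)={3,4,5,6,7,8}: no change
Constraint 4 (W != X) on D(W)={3,4,7} D(X)={3,4,5,6,7,8}: no change
So after constraint 4: D(W) = {3,4,7}

Answer: {3,4,7}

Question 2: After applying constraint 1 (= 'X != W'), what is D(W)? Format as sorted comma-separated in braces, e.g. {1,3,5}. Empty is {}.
Constraint 1 (X != W) on D(X)={3,4,5,6,7,8} D(W)={3,4,7}: no change
So after constraint 1: D(W) = {3,4,7}

Answer: {3,4,7}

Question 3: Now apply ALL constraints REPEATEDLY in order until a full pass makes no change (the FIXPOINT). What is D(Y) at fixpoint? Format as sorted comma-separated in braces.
Answer: {3,4,5,6,7,8}

Derivation:
pass 0 (initial): D(Y)={3,4,5,6,7,8}
pass 1: no change
Fixpoint after 1 passes: D(Y) = {3,4,5,6,7,8}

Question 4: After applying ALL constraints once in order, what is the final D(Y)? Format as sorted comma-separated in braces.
Constraint 1 (X != W) on D(X)={3,4,5,6,7,8} D(W)={3,4,7}: no change
Constraint 2 (Y != X) on D(Y)={3,4,5,6,7,8} D(X)={3,4,5,6,7,8}: no change
Constraint 3 (W != X) on D(W)={3,4,7} D(X)={3,4,5,6,7,8}: no change
Constraint 4 (W != X) on D(W)={3,4,7} D(X)={3,4,5,6,7,8}: no change
So after all 4 constraints: D(Y) = {3,4,5,6,7,8}

Answer: {3,4,5,6,7,8}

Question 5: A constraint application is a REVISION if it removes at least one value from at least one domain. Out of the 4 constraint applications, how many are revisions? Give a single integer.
Answer: 0

Derivation:
Constraint 1 (X != W) on D(X)={3,4,5,6,7,8} D(W)={3,4,7}: no change => not a revision
Constraint 2 (Y != X) on D(Y)={3,4,5,6,7,8} D(X)={3,4,5,6,7,8}: no change => not a revision
Constraint 3 (W != X) on D(W)={3,4,7} D(X)={3,4,5,6,7,8}: no change => not a revision
Constraint 4 (W != X) on D(W)={3,4,7} D(X)={3,4,5,6,7,8}: no change => not a revision
Total revisions = 0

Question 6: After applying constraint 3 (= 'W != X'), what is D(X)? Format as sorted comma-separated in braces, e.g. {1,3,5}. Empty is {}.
Answer: {3,4,5,6,7,8}

Derivation:
Constraint 1 (X != W) on D(X)={3,4,5,6,7,8} D(W)={3,4,7}: no change
Constraint 2 (Y != X) on D(Y)={3,4,5,6,7,8} D(X)={3,4,5,6,7,8}: no change
Constraint 3 (W != X) on D(W)={3,4,7} D(X)={3,4,5,6,7,8}: no change
So after constraint 3: D(X) = {3,4,5,6,7,8}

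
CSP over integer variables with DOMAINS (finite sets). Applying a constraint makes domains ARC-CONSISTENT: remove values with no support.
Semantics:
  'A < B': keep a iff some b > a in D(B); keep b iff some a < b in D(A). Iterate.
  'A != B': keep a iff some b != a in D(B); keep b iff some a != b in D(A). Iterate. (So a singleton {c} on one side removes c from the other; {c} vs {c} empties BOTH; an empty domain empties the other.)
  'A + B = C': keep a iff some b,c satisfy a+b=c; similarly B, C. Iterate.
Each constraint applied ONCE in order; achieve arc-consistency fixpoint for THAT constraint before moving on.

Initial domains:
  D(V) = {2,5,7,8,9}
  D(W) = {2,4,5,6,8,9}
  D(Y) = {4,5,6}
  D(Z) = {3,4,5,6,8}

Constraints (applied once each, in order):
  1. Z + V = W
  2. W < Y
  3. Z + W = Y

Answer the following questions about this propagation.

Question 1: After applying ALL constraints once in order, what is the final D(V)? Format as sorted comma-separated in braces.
Constraint 1 (Z + V = W) on D(Z)={3,4,5,6,8} D(V)={2,5,7,8,9} D(W)={2,4,5,6,8,9}: Z {3,4,5,6,8}->{3,4,6}; V {2,5,7,8,9}->{2,5}; W {2,4,5,6,8,9}->{5,6,8,9}
Constraint 2 (W < Y) on D(W)={5,6,8,9} D(Y)={4,5,6}: W {5,6,8,9}->{5}; Y {4,5,6}->{6}
Constraint 3 (Z + W = Y) on D(Z)={3,4,6} D(W)={5} D(Y)={6}: Z {3,4,6}->{}; W {5}->{}; Y {6}->{}
So after all 3 constraints: D(V) = {2,5}

Answer: {2,5}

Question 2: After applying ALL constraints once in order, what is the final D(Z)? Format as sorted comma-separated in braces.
Constraint 1 (Z + V = W) on D(Z)={3,4,5,6,8} D(V)={2,5,7,8,9} D(W)={2,4,5,6,8,9}: Z {3,4,5,6,8}->{3,4,6}; V {2,5,7,8,9}->{2,5}; W {2,4,5,6,8,9}->{5,6,8,9}
Constraint 2 (W < Y) on D(W)={5,6,8,9} D(Y)={4,5,6}: W {5,6,8,9}->{5}; Y {4,5,6}->{6}
Constraint 3 (Z + W = Y) on D(Z)={3,4,6} D(W)={5} D(Y)={6}: Z {3,4,6}->{}; W {5}->{}; Y {6}->{}
So after all 3 constraints: D(Z) = {}

Answer: {}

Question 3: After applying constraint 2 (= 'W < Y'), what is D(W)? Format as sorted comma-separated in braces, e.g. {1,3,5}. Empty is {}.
Answer: {5}

Derivation:
Constraint 1 (Z + V = W) on D(Z)={3,4,5,6,8} D(V)={2,5,7,8,9} D(W)={2,4,5,6,8,9}: Z {3,4,5,6,8}->{3,4,6}; V {2,5,7,8,9}->{2,5}; W {2,4,5,6,8,9}->{5,6,8,9}
Constraint 2 (W < Y) on D(W)={5,6,8,9} D(Y)={4,5,6}: W {5,6,8,9}->{5}; Y {4,5,6}->{6}
So after constraint 2: D(W) = {5}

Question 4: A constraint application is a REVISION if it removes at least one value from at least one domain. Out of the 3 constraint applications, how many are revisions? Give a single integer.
Constraint 1 (Z + V = W) on D(Z)={3,4,5,6,8} D(V)={2,5,7,8,9} D(W)={2,4,5,6,8,9}: Z {3,4,5,6,8}->{3,4,6}; V {2,5,7,8,9}->{2,5}; W {2,4,5,6,8,9}->{5,6,8,9} => REVISION
Constraint 2 (W < Y) on D(W)={5,6,8,9} D(Y)={4,5,6}: W {5,6,8,9}->{5}; Y {4,5,6}->{6} => REVISION
Constraint 3 (Z + W = Y) on D(Z)={3,4,6} D(W)={5} D(Y)={6}: Z {3,4,6}->{}; W {5}->{}; Y {6}->{} => REVISION
Total revisions = 3

Answer: 3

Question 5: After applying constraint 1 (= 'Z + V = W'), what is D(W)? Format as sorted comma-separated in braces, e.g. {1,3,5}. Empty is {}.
Answer: {5,6,8,9}

Derivation:
Constraint 1 (Z + V = W) on D(Z)={3,4,5,6,8} D(V)={2,5,7,8,9} D(W)={2,4,5,6,8,9}: Z {3,4,5,6,8}->{3,4,6}; V {2,5,7,8,9}->{2,5}; W {2,4,5,6,8,9}->{5,6,8,9}
So after constraint 1: D(W) = {5,6,8,9}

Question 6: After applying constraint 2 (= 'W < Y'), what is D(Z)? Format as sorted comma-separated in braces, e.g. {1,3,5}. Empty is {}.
Constraint 1 (Z + V = W) on D(Z)={3,4,5,6,8} D(V)={2,5,7,8,9} D(W)={2,4,5,6,8,9}: Z {3,4,5,6,8}->{3,4,6}; V {2,5,7,8,9}->{2,5}; W {2,4,5,6,8,9}->{5,6,8,9}
Constraint 2 (W < Y) on D(W)={5,6,8,9} D(Y)={4,5,6}: W {5,6,8,9}->{5}; Y {4,5,6}->{6}
So after constraint 2: D(Z) = {3,4,6}

Answer: {3,4,6}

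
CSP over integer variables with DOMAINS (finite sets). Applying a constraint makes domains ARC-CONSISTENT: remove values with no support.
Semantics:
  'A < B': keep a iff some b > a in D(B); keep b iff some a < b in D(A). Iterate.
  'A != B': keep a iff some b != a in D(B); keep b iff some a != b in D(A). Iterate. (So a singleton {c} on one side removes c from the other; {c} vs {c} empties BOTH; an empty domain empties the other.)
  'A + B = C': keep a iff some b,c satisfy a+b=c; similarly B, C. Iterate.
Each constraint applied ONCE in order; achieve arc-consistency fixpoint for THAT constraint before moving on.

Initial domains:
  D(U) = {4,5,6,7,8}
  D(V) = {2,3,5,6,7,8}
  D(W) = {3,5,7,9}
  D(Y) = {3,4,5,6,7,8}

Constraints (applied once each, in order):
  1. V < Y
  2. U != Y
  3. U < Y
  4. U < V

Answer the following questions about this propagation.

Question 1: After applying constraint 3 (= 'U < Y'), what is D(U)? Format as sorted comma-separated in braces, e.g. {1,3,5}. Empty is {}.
Answer: {4,5,6,7}

Derivation:
Constraint 1 (V < Y) on D(V)={2,3,5,6,7,8} D(Y)={3,4,5,6,7,8}: V {2,3,5,6,7,8}->{2,3,5,6,7}
Constraint 2 (U != Y) on D(U)={4,5,6,7,8} D(Y)={3,4,5,6,7,8}: no change
Constraint 3 (U < Y) on D(U)={4,5,6,7,8} D(Y)={3,4,5,6,7,8}: U {4,5,6,7,8}->{4,5,6,7}; Y {3,4,5,6,7,8}->{5,6,7,8}
So after constraint 3: D(U) = {4,5,6,7}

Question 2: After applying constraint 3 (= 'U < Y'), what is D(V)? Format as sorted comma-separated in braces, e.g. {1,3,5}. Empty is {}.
Answer: {2,3,5,6,7}

Derivation:
Constraint 1 (V < Y) on D(V)={2,3,5,6,7,8} D(Y)={3,4,5,6,7,8}: V {2,3,5,6,7,8}->{2,3,5,6,7}
Constraint 2 (U != Y) on D(U)={4,5,6,7,8} D(Y)={3,4,5,6,7,8}: no change
Constraint 3 (U < Y) on D(U)={4,5,6,7,8} D(Y)={3,4,5,6,7,8}: U {4,5,6,7,8}->{4,5,6,7}; Y {3,4,5,6,7,8}->{5,6,7,8}
So after constraint 3: D(V) = {2,3,5,6,7}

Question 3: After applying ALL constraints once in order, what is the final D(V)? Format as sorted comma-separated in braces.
Answer: {5,6,7}

Derivation:
Constraint 1 (V < Y) on D(V)={2,3,5,6,7,8} D(Y)={3,4,5,6,7,8}: V {2,3,5,6,7,8}->{2,3,5,6,7}
Constraint 2 (U != Y) on D(U)={4,5,6,7,8} D(Y)={3,4,5,6,7,8}: no change
Constraint 3 (U < Y) on D(U)={4,5,6,7,8} D(Y)={3,4,5,6,7,8}: U {4,5,6,7,8}->{4,5,6,7}; Y {3,4,5,6,7,8}->{5,6,7,8}
Constraint 4 (U < V) on D(U)={4,5,6,7} D(V)={2,3,5,6,7}: U {4,5,6,7}->{4,5,6}; V {2,3,5,6,7}->{5,6,7}
So after all 4 constraints: D(V) = {5,6,7}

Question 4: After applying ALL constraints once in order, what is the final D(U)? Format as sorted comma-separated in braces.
Answer: {4,5,6}

Derivation:
Constraint 1 (V < Y) on D(V)={2,3,5,6,7,8} D(Y)={3,4,5,6,7,8}: V {2,3,5,6,7,8}->{2,3,5,6,7}
Constraint 2 (U != Y) on D(U)={4,5,6,7,8} D(Y)={3,4,5,6,7,8}: no change
Constraint 3 (U < Y) on D(U)={4,5,6,7,8} D(Y)={3,4,5,6,7,8}: U {4,5,6,7,8}->{4,5,6,7}; Y {3,4,5,6,7,8}->{5,6,7,8}
Constraint 4 (U < V) on D(U)={4,5,6,7} D(V)={2,3,5,6,7}: U {4,5,6,7}->{4,5,6}; V {2,3,5,6,7}->{5,6,7}
So after all 4 constraints: D(U) = {4,5,6}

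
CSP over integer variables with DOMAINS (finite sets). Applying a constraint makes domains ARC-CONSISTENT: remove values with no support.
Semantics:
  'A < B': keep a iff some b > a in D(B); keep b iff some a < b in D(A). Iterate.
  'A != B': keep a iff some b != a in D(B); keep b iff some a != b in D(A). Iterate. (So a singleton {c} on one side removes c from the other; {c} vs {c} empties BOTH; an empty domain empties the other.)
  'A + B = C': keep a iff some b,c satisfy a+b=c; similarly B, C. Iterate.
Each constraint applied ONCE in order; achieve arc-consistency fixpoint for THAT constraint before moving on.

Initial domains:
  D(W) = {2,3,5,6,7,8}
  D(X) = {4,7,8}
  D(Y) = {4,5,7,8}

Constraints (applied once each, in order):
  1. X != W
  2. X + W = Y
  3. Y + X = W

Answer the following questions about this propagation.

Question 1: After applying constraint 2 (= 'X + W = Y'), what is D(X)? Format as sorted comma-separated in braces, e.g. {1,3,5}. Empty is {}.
Answer: {4}

Derivation:
Constraint 1 (X != W) on D(X)={4,7,8} D(W)={2,3,5,6,7,8}: no change
Constraint 2 (X + W = Y) on D(X)={4,7,8} D(W)={2,3,5,6,7,8} D(Y)={4,5,7,8}: X {4,7,8}->{4}; W {2,3,5,6,7,8}->{3}; Y {4,5,7,8}->{7}
So after constraint 2: D(X) = {4}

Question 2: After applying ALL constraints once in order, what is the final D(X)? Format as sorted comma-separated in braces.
Answer: {}

Derivation:
Constraint 1 (X != W) on D(X)={4,7,8} D(W)={2,3,5,6,7,8}: no change
Constraint 2 (X + W = Y) on D(X)={4,7,8} D(W)={2,3,5,6,7,8} D(Y)={4,5,7,8}: X {4,7,8}->{4}; W {2,3,5,6,7,8}->{3}; Y {4,5,7,8}->{7}
Constraint 3 (Y + X = W) on D(Y)={7} D(X)={4} D(W)={3}: Y {7}->{}; X {4}->{}; W {3}->{}
So after all 3 constraints: D(X) = {}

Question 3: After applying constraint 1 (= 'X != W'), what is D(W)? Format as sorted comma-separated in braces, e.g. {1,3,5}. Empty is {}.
Constraint 1 (X != W) on D(X)={4,7,8} D(W)={2,3,5,6,7,8}: no change
So after constraint 1: D(W) = {2,3,5,6,7,8}

Answer: {2,3,5,6,7,8}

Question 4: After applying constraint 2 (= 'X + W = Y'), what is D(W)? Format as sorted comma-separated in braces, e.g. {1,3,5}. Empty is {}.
Constraint 1 (X != W) on D(X)={4,7,8} D(W)={2,3,5,6,7,8}: no change
Constraint 2 (X + W = Y) on D(X)={4,7,8} D(W)={2,3,5,6,7,8} D(Y)={4,5,7,8}: X {4,7,8}->{4}; W {2,3,5,6,7,8}->{3}; Y {4,5,7,8}->{7}
So after constraint 2: D(W) = {3}

Answer: {3}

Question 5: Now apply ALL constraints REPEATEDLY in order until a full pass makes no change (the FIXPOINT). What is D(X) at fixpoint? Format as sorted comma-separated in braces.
Answer: {}

Derivation:
pass 0 (initial): D(X)={4,7,8}
pass 1: W {2,3,5,6,7,8}->{}; X {4,7,8}->{}; Y {4,5,7,8}->{}
pass 2: no change
Fixpoint after 2 passes: D(X) = {}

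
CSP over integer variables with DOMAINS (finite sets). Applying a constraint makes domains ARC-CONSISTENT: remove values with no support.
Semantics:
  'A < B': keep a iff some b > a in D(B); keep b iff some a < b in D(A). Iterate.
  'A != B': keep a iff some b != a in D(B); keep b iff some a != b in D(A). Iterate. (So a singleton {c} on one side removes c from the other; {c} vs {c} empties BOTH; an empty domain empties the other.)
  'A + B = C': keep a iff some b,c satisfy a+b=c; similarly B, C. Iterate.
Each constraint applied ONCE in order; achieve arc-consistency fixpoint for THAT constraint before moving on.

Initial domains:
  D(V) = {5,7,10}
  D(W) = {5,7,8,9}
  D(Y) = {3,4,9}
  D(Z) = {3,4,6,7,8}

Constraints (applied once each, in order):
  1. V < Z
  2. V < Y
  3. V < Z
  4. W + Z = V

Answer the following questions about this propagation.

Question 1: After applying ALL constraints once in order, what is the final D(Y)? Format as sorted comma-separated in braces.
Answer: {9}

Derivation:
Constraint 1 (V < Z) on D(V)={5,7,10} D(Z)={3,4,6,7,8}: V {5,7,10}->{5,7}; Z {3,4,6,7,8}->{6,7,8}
Constraint 2 (V < Y) on D(V)={5,7} D(Y)={3,4,9}: Y {3,4,9}->{9}
Constraint 3 (V < Z) on D(V)={5,7} D(Z)={6,7,8}: no change
Constraint 4 (W + Z = V) on D(W)={5,7,8,9} D(Z)={6,7,8} D(V)={5,7}: W {5,7,8,9}->{}; Z {6,7,8}->{}; V {5,7}->{}
So after all 4 constraints: D(Y) = {9}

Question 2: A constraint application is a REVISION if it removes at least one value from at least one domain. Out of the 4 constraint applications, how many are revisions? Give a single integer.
Answer: 3

Derivation:
Constraint 1 (V < Z) on D(V)={5,7,10} D(Z)={3,4,6,7,8}: V {5,7,10}->{5,7}; Z {3,4,6,7,8}->{6,7,8} => REVISION
Constraint 2 (V < Y) on D(V)={5,7} D(Y)={3,4,9}: Y {3,4,9}->{9} => REVISION
Constraint 3 (V < Z) on D(V)={5,7} D(Z)={6,7,8}: no change => not a revision
Constraint 4 (W + Z = V) on D(W)={5,7,8,9} D(Z)={6,7,8} D(V)={5,7}: W {5,7,8,9}->{}; Z {6,7,8}->{}; V {5,7}->{} => REVISION
Total revisions = 3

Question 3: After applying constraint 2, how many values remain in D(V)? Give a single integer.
Constraint 1 (V < Z) on D(V)={5,7,10} D(Z)={3,4,6,7,8}: V {5,7,10}->{5,7}; Z {3,4,6,7,8}->{6,7,8}
Constraint 2 (V < Y) on D(V)={5,7} D(Y)={3,4,9}: Y {3,4,9}->{9}
So after constraint 2: D(V)={5,7}, size = 2

Answer: 2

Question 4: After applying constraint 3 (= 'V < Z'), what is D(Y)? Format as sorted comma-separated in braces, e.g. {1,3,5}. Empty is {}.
Constraint 1 (V < Z) on D(V)={5,7,10} D(Z)={3,4,6,7,8}: V {5,7,10}->{5,7}; Z {3,4,6,7,8}->{6,7,8}
Constraint 2 (V < Y) on D(V)={5,7} D(Y)={3,4,9}: Y {3,4,9}->{9}
Constraint 3 (V < Z) on D(V)={5,7} D(Z)={6,7,8}: no change
So after constraint 3: D(Y) = {9}

Answer: {9}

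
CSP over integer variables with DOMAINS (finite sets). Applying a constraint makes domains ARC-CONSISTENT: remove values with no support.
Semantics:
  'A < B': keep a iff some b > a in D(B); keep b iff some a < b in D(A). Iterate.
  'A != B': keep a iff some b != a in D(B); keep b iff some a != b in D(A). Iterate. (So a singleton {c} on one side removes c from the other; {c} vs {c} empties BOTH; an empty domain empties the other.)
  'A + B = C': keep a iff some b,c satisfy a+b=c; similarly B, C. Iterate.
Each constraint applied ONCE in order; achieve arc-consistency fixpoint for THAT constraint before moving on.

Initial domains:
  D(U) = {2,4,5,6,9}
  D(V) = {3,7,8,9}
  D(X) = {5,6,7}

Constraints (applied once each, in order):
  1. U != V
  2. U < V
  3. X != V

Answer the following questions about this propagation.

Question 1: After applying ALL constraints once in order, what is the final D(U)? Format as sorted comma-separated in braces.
Answer: {2,4,5,6}

Derivation:
Constraint 1 (U != V) on D(U)={2,4,5,6,9} D(V)={3,7,8,9}: no change
Constraint 2 (U < V) on D(U)={2,4,5,6,9} D(V)={3,7,8,9}: U {2,4,5,6,9}->{2,4,5,6}
Constraint 3 (X != V) on D(X)={5,6,7} D(V)={3,7,8,9}: no change
So after all 3 constraints: D(U) = {2,4,5,6}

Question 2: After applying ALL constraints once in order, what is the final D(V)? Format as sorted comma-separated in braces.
Constraint 1 (U != V) on D(U)={2,4,5,6,9} D(V)={3,7,8,9}: no change
Constraint 2 (U < V) on D(U)={2,4,5,6,9} D(V)={3,7,8,9}: U {2,4,5,6,9}->{2,4,5,6}
Constraint 3 (X != V) on D(X)={5,6,7} D(V)={3,7,8,9}: no change
So after all 3 constraints: D(V) = {3,7,8,9}

Answer: {3,7,8,9}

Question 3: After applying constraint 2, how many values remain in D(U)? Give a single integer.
Constraint 1 (U != V) on D(U)={2,4,5,6,9} D(V)={3,7,8,9}: no change
Constraint 2 (U < V) on D(U)={2,4,5,6,9} D(V)={3,7,8,9}: U {2,4,5,6,9}->{2,4,5,6}
So after constraint 2: D(U)={2,4,5,6}, size = 4

Answer: 4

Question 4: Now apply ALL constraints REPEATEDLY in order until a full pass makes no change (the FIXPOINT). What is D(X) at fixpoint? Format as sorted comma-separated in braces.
pass 0 (initial): D(X)={5,6,7}
pass 1: U {2,4,5,6,9}->{2,4,5,6}
pass 2: no change
Fixpoint after 2 passes: D(X) = {5,6,7}

Answer: {5,6,7}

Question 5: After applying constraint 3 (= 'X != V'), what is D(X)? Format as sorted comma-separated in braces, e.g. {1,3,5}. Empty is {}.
Answer: {5,6,7}

Derivation:
Constraint 1 (U != V) on D(U)={2,4,5,6,9} D(V)={3,7,8,9}: no change
Constraint 2 (U < V) on D(U)={2,4,5,6,9} D(V)={3,7,8,9}: U {2,4,5,6,9}->{2,4,5,6}
Constraint 3 (X != V) on D(X)={5,6,7} D(V)={3,7,8,9}: no change
So after constraint 3: D(X) = {5,6,7}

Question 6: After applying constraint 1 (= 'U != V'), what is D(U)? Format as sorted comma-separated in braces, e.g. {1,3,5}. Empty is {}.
Constraint 1 (U != V) on D(U)={2,4,5,6,9} D(V)={3,7,8,9}: no change
So after constraint 1: D(U) = {2,4,5,6,9}

Answer: {2,4,5,6,9}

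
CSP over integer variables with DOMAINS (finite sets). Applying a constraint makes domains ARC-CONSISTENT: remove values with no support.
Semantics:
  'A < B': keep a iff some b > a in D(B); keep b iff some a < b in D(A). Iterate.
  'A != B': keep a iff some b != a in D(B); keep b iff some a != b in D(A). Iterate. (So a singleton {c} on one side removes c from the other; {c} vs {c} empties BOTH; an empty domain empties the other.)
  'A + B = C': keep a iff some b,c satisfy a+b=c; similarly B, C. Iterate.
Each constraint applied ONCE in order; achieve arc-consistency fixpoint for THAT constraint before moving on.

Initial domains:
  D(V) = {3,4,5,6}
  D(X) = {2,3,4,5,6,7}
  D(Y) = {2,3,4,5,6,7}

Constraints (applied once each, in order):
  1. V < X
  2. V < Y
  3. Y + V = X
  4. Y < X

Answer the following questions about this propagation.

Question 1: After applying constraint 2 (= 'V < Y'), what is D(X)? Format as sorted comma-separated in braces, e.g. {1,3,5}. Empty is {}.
Constraint 1 (V < X) on D(V)={3,4,5,6} D(X)={2,3,4,5,6,7}: X {2,3,4,5,6,7}->{4,5,6,7}
Constraint 2 (V < Y) on D(V)={3,4,5,6} D(Y)={2,3,4,5,6,7}: Y {2,3,4,5,6,7}->{4,5,6,7}
So after constraint 2: D(X) = {4,5,6,7}

Answer: {4,5,6,7}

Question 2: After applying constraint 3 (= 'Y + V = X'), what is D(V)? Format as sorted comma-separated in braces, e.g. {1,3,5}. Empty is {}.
Answer: {3}

Derivation:
Constraint 1 (V < X) on D(V)={3,4,5,6} D(X)={2,3,4,5,6,7}: X {2,3,4,5,6,7}->{4,5,6,7}
Constraint 2 (V < Y) on D(V)={3,4,5,6} D(Y)={2,3,4,5,6,7}: Y {2,3,4,5,6,7}->{4,5,6,7}
Constraint 3 (Y + V = X) on D(Y)={4,5,6,7} D(V)={3,4,5,6} D(X)={4,5,6,7}: Y {4,5,6,7}->{4}; V {3,4,5,6}->{3}; X {4,5,6,7}->{7}
So after constraint 3: D(V) = {3}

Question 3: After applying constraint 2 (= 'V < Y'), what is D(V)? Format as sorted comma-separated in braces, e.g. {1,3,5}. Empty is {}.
Constraint 1 (V < X) on D(V)={3,4,5,6} D(X)={2,3,4,5,6,7}: X {2,3,4,5,6,7}->{4,5,6,7}
Constraint 2 (V < Y) on D(V)={3,4,5,6} D(Y)={2,3,4,5,6,7}: Y {2,3,4,5,6,7}->{4,5,6,7}
So after constraint 2: D(V) = {3,4,5,6}

Answer: {3,4,5,6}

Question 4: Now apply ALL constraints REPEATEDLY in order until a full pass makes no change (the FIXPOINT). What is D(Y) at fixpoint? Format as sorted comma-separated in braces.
Answer: {4}

Derivation:
pass 0 (initial): D(Y)={2,3,4,5,6,7}
pass 1: V {3,4,5,6}->{3}; X {2,3,4,5,6,7}->{7}; Y {2,3,4,5,6,7}->{4}
pass 2: no change
Fixpoint after 2 passes: D(Y) = {4}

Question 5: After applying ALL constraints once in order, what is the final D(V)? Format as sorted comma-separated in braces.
Answer: {3}

Derivation:
Constraint 1 (V < X) on D(V)={3,4,5,6} D(X)={2,3,4,5,6,7}: X {2,3,4,5,6,7}->{4,5,6,7}
Constraint 2 (V < Y) on D(V)={3,4,5,6} D(Y)={2,3,4,5,6,7}: Y {2,3,4,5,6,7}->{4,5,6,7}
Constraint 3 (Y + V = X) on D(Y)={4,5,6,7} D(V)={3,4,5,6} D(X)={4,5,6,7}: Y {4,5,6,7}->{4}; V {3,4,5,6}->{3}; X {4,5,6,7}->{7}
Constraint 4 (Y < X) on D(Y)={4} D(X)={7}: no change
So after all 4 constraints: D(V) = {3}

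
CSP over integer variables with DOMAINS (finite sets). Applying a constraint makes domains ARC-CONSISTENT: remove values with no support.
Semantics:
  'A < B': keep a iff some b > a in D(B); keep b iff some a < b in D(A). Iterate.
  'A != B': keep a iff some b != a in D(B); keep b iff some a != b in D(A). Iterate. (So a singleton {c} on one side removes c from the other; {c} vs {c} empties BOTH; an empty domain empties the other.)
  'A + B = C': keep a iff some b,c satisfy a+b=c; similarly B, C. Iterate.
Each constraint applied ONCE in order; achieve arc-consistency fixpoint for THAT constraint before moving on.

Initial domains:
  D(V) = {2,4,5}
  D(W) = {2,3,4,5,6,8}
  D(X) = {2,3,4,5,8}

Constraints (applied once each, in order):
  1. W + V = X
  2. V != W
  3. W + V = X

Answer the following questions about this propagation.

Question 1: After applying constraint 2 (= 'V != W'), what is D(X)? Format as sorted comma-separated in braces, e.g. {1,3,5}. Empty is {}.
Constraint 1 (W + V = X) on D(W)={2,3,4,5,6,8} D(V)={2,4,5} D(X)={2,3,4,5,8}: W {2,3,4,5,6,8}->{2,3,4,6}; X {2,3,4,5,8}->{4,5,8}
Constraint 2 (V != W) on D(V)={2,4,5} D(W)={2,3,4,6}: no change
So after constraint 2: D(X) = {4,5,8}

Answer: {4,5,8}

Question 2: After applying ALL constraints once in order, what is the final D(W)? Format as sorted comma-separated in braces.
Constraint 1 (W + V = X) on D(W)={2,3,4,5,6,8} D(V)={2,4,5} D(X)={2,3,4,5,8}: W {2,3,4,5,6,8}->{2,3,4,6}; X {2,3,4,5,8}->{4,5,8}
Constraint 2 (V != W) on D(V)={2,4,5} D(W)={2,3,4,6}: no change
Constraint 3 (W + V = X) on D(W)={2,3,4,6} D(V)={2,4,5} D(X)={4,5,8}: no change
So after all 3 constraints: D(W) = {2,3,4,6}

Answer: {2,3,4,6}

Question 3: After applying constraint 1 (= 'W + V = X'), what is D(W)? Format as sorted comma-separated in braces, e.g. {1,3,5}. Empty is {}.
Answer: {2,3,4,6}

Derivation:
Constraint 1 (W + V = X) on D(W)={2,3,4,5,6,8} D(V)={2,4,5} D(X)={2,3,4,5,8}: W {2,3,4,5,6,8}->{2,3,4,6}; X {2,3,4,5,8}->{4,5,8}
So after constraint 1: D(W) = {2,3,4,6}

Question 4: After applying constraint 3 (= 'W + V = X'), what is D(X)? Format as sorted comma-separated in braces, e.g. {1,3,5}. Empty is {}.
Answer: {4,5,8}

Derivation:
Constraint 1 (W + V = X) on D(W)={2,3,4,5,6,8} D(V)={2,4,5} D(X)={2,3,4,5,8}: W {2,3,4,5,6,8}->{2,3,4,6}; X {2,3,4,5,8}->{4,5,8}
Constraint 2 (V != W) on D(V)={2,4,5} D(W)={2,3,4,6}: no change
Constraint 3 (W + V = X) on D(W)={2,3,4,6} D(V)={2,4,5} D(X)={4,5,8}: no change
So after constraint 3: D(X) = {4,5,8}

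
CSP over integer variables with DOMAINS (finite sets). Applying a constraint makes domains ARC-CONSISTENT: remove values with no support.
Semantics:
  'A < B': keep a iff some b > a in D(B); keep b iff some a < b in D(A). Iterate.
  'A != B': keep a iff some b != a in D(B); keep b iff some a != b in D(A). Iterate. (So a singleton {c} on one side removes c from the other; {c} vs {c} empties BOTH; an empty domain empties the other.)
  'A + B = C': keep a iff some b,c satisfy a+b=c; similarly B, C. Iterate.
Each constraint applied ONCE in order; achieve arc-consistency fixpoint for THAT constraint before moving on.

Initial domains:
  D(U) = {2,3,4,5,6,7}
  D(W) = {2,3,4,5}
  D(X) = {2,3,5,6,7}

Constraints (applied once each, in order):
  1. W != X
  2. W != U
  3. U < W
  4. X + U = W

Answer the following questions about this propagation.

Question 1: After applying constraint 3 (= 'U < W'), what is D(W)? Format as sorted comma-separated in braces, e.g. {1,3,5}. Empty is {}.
Answer: {3,4,5}

Derivation:
Constraint 1 (W != X) on D(W)={2,3,4,5} D(X)={2,3,5,6,7}: no change
Constraint 2 (W != U) on D(W)={2,3,4,5} D(U)={2,3,4,5,6,7}: no change
Constraint 3 (U < W) on D(U)={2,3,4,5,6,7} D(W)={2,3,4,5}: U {2,3,4,5,6,7}->{2,3,4}; W {2,3,4,5}->{3,4,5}
So after constraint 3: D(W) = {3,4,5}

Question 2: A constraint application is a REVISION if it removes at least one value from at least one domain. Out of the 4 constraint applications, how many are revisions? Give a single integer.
Constraint 1 (W != X) on D(W)={2,3,4,5} D(X)={2,3,5,6,7}: no change => not a revision
Constraint 2 (W != U) on D(W)={2,3,4,5} D(U)={2,3,4,5,6,7}: no change => not a revision
Constraint 3 (U < W) on D(U)={2,3,4,5,6,7} D(W)={2,3,4,5}: U {2,3,4,5,6,7}->{2,3,4}; W {2,3,4,5}->{3,4,5} => REVISION
Constraint 4 (X + U = W) on D(X)={2,3,5,6,7} D(U)={2,3,4} D(W)={3,4,5}: X {2,3,5,6,7}->{2,3}; U {2,3,4}->{2,3}; W {3,4,5}->{4,5} => REVISION
Total revisions = 2

Answer: 2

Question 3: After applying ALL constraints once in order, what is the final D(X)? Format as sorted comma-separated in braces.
Answer: {2,3}

Derivation:
Constraint 1 (W != X) on D(W)={2,3,4,5} D(X)={2,3,5,6,7}: no change
Constraint 2 (W != U) on D(W)={2,3,4,5} D(U)={2,3,4,5,6,7}: no change
Constraint 3 (U < W) on D(U)={2,3,4,5,6,7} D(W)={2,3,4,5}: U {2,3,4,5,6,7}->{2,3,4}; W {2,3,4,5}->{3,4,5}
Constraint 4 (X + U = W) on D(X)={2,3,5,6,7} D(U)={2,3,4} D(W)={3,4,5}: X {2,3,5,6,7}->{2,3}; U {2,3,4}->{2,3}; W {3,4,5}->{4,5}
So after all 4 constraints: D(X) = {2,3}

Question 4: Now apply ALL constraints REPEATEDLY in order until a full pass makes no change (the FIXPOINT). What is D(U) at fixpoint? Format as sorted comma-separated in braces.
pass 0 (initial): D(U)={2,3,4,5,6,7}
pass 1: U {2,3,4,5,6,7}->{2,3}; W {2,3,4,5}->{4,5}; X {2,3,5,6,7}->{2,3}
pass 2: no change
Fixpoint after 2 passes: D(U) = {2,3}

Answer: {2,3}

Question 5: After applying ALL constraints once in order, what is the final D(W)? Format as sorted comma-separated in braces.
Answer: {4,5}

Derivation:
Constraint 1 (W != X) on D(W)={2,3,4,5} D(X)={2,3,5,6,7}: no change
Constraint 2 (W != U) on D(W)={2,3,4,5} D(U)={2,3,4,5,6,7}: no change
Constraint 3 (U < W) on D(U)={2,3,4,5,6,7} D(W)={2,3,4,5}: U {2,3,4,5,6,7}->{2,3,4}; W {2,3,4,5}->{3,4,5}
Constraint 4 (X + U = W) on D(X)={2,3,5,6,7} D(U)={2,3,4} D(W)={3,4,5}: X {2,3,5,6,7}->{2,3}; U {2,3,4}->{2,3}; W {3,4,5}->{4,5}
So after all 4 constraints: D(W) = {4,5}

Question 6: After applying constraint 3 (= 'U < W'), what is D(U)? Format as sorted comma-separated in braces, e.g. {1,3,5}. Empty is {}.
Constraint 1 (W != X) on D(W)={2,3,4,5} D(X)={2,3,5,6,7}: no change
Constraint 2 (W != U) on D(W)={2,3,4,5} D(U)={2,3,4,5,6,7}: no change
Constraint 3 (U < W) on D(U)={2,3,4,5,6,7} D(W)={2,3,4,5}: U {2,3,4,5,6,7}->{2,3,4}; W {2,3,4,5}->{3,4,5}
So after constraint 3: D(U) = {2,3,4}

Answer: {2,3,4}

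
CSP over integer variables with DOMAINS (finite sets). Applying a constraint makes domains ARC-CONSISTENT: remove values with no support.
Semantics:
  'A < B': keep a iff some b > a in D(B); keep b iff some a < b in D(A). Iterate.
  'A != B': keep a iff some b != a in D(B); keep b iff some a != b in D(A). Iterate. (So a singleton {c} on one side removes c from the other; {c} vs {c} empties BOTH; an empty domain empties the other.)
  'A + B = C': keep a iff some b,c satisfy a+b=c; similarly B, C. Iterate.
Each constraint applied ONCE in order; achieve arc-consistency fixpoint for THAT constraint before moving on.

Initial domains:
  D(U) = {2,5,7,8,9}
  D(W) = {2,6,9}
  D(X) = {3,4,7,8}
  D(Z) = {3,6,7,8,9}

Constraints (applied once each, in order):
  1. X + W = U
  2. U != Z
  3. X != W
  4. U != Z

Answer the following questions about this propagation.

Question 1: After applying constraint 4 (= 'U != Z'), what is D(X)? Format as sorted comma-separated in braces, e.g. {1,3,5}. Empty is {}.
Answer: {3,7}

Derivation:
Constraint 1 (X + W = U) on D(X)={3,4,7,8} D(W)={2,6,9} D(U)={2,5,7,8,9}: X {3,4,7,8}->{3,7}; W {2,6,9}->{2,6}; U {2,5,7,8,9}->{5,9}
Constraint 2 (U != Z) on D(U)={5,9} D(Z)={3,6,7,8,9}: no change
Constraint 3 (X != W) on D(X)={3,7} D(W)={2,6}: no change
Constraint 4 (U != Z) on D(U)={5,9} D(Z)={3,6,7,8,9}: no change
So after constraint 4: D(X) = {3,7}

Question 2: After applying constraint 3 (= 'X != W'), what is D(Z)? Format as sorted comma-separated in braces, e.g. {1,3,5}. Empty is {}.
Constraint 1 (X + W = U) on D(X)={3,4,7,8} D(W)={2,6,9} D(U)={2,5,7,8,9}: X {3,4,7,8}->{3,7}; W {2,6,9}->{2,6}; U {2,5,7,8,9}->{5,9}
Constraint 2 (U != Z) on D(U)={5,9} D(Z)={3,6,7,8,9}: no change
Constraint 3 (X != W) on D(X)={3,7} D(W)={2,6}: no change
So after constraint 3: D(Z) = {3,6,7,8,9}

Answer: {3,6,7,8,9}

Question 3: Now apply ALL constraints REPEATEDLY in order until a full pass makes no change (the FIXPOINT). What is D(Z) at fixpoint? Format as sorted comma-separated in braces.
pass 0 (initial): D(Z)={3,6,7,8,9}
pass 1: U {2,5,7,8,9}->{5,9}; W {2,6,9}->{2,6}; X {3,4,7,8}->{3,7}
pass 2: no change
Fixpoint after 2 passes: D(Z) = {3,6,7,8,9}

Answer: {3,6,7,8,9}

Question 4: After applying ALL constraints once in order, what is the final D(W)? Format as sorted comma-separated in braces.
Answer: {2,6}

Derivation:
Constraint 1 (X + W = U) on D(X)={3,4,7,8} D(W)={2,6,9} D(U)={2,5,7,8,9}: X {3,4,7,8}->{3,7}; W {2,6,9}->{2,6}; U {2,5,7,8,9}->{5,9}
Constraint 2 (U != Z) on D(U)={5,9} D(Z)={3,6,7,8,9}: no change
Constraint 3 (X != W) on D(X)={3,7} D(W)={2,6}: no change
Constraint 4 (U != Z) on D(U)={5,9} D(Z)={3,6,7,8,9}: no change
So after all 4 constraints: D(W) = {2,6}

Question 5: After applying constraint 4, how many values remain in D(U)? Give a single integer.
Answer: 2

Derivation:
Constraint 1 (X + W = U) on D(X)={3,4,7,8} D(W)={2,6,9} D(U)={2,5,7,8,9}: X {3,4,7,8}->{3,7}; W {2,6,9}->{2,6}; U {2,5,7,8,9}->{5,9}
Constraint 2 (U != Z) on D(U)={5,9} D(Z)={3,6,7,8,9}: no change
Constraint 3 (X != W) on D(X)={3,7} D(W)={2,6}: no change
Constraint 4 (U != Z) on D(U)={5,9} D(Z)={3,6,7,8,9}: no change
So after constraint 4: D(U)={5,9}, size = 2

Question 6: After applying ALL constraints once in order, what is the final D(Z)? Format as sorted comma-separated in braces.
Constraint 1 (X + W = U) on D(X)={3,4,7,8} D(W)={2,6,9} D(U)={2,5,7,8,9}: X {3,4,7,8}->{3,7}; W {2,6,9}->{2,6}; U {2,5,7,8,9}->{5,9}
Constraint 2 (U != Z) on D(U)={5,9} D(Z)={3,6,7,8,9}: no change
Constraint 3 (X != W) on D(X)={3,7} D(W)={2,6}: no change
Constraint 4 (U != Z) on D(U)={5,9} D(Z)={3,6,7,8,9}: no change
So after all 4 constraints: D(Z) = {3,6,7,8,9}

Answer: {3,6,7,8,9}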